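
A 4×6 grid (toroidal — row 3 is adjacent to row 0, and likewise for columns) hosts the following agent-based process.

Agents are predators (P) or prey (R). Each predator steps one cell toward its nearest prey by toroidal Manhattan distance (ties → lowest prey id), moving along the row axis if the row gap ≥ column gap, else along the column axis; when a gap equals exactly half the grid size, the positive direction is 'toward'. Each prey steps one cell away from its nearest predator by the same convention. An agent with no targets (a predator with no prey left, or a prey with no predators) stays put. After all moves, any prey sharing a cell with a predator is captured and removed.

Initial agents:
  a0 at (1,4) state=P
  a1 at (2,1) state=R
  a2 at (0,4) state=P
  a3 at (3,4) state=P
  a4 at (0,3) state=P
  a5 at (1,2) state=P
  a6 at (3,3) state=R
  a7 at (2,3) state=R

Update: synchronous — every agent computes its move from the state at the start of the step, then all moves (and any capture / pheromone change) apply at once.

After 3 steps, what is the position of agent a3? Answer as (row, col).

(3, 1)

t=1: a0@(2,4):P a1@(3,1):R a2@(3,4):P a3@(3,3):P a4@(3,3):P a5@(2,2):P a6@(3,2):R
t=2: a0@(2,3):P a1@(3,0):R a2@(3,3):P a3@(3,2):P a4@(3,2):P a5@(3,2):P a6@(3,1):R
t=3: a0@(2,2):P a1@(3,5):R a2@(3,2):P a3@(3,1):P a4@(3,1):P a5@(3,1):P a6@(3,0):R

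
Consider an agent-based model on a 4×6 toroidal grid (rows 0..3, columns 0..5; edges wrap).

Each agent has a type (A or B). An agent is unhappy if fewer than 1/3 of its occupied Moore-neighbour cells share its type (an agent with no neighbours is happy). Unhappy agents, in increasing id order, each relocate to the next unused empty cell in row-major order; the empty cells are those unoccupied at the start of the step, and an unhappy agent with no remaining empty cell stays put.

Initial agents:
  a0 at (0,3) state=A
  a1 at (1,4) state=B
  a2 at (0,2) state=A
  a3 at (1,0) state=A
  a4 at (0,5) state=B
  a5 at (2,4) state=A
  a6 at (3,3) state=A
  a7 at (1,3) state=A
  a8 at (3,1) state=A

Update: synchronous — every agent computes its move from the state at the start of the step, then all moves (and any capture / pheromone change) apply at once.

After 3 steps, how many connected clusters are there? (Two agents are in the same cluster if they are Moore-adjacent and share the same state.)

2

t=1: a0@(0,3):A a1@(0,0):B a2@(0,2):A a3@(0,1):A a4@(0,5):B a5@(2,4):A a6@(3,3):A a7@(1,3):A a8@(3,1):A
t=2: (unchanged — steady state)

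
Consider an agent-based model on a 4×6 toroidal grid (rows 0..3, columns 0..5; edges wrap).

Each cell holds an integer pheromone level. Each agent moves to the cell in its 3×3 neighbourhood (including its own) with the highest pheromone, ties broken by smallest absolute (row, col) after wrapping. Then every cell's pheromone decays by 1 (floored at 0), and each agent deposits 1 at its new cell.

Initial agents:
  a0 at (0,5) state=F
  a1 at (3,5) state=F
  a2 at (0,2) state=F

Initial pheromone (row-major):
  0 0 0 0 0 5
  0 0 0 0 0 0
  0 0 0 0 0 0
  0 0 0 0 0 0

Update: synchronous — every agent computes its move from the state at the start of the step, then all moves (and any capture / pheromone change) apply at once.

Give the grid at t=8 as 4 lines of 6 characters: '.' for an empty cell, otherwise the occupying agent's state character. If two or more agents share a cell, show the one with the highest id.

.F...F
......
......
......

t=1: a0@(0,5) a1@(0,5) a2@(0,1) | pheromone: 0 1 0 0 0 6 / 0 0 0 0 0 0 / 0 0 0 0 0 0 / 0 0 0 0 0 0
t=2: a0@(0,5) a1@(0,5) a2@(0,1) | pheromone: 0 1 0 0 0 7 / 0 0 0 0 0 0 / 0 0 0 0 0 0 / 0 0 0 0 0 0
t=3: a0@(0,5) a1@(0,5) a2@(0,1) | pheromone: 0 1 0 0 0 8 / 0 0 0 0 0 0 / 0 0 0 0 0 0 / 0 0 0 0 0 0
t=4: a0@(0,5) a1@(0,5) a2@(0,1) | pheromone: 0 1 0 0 0 9 / 0 0 0 0 0 0 / 0 0 0 0 0 0 / 0 0 0 0 0 0
t=5: a0@(0,5) a1@(0,5) a2@(0,1) | pheromone: 0 1 0 0 0 10 / 0 0 0 0 0 0 / 0 0 0 0 0 0 / 0 0 0 0 0 0
t=6: a0@(0,5) a1@(0,5) a2@(0,1) | pheromone: 0 1 0 0 0 11 / 0 0 0 0 0 0 / 0 0 0 0 0 0 / 0 0 0 0 0 0
t=7: a0@(0,5) a1@(0,5) a2@(0,1) | pheromone: 0 1 0 0 0 12 / 0 0 0 0 0 0 / 0 0 0 0 0 0 / 0 0 0 0 0 0
t=8: a0@(0,5) a1@(0,5) a2@(0,1) | pheromone: 0 1 0 0 0 13 / 0 0 0 0 0 0 / 0 0 0 0 0 0 / 0 0 0 0 0 0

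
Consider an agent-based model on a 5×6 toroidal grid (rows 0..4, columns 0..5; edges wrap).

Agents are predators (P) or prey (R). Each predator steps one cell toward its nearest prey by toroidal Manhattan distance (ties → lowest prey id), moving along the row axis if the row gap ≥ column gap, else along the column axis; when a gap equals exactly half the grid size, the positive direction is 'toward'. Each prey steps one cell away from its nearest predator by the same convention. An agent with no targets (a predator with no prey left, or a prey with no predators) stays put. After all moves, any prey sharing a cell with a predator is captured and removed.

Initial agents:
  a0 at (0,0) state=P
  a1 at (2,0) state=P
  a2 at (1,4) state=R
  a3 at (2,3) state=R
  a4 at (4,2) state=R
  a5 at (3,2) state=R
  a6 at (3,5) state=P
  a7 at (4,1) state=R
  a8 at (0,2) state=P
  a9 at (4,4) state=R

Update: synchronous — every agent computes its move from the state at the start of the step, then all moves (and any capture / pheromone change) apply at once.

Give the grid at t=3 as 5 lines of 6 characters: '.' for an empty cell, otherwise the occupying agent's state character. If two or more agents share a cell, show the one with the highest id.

..R.R.
.RR.PP
P.P...
......
......

t=1: a0@(4,0):P a1@(2,5):P a2@(1,3):R a3@(2,2):R a4@(3,2):R a5@(2,2):R a6@(4,5):P a7@(3,1):R a8@(4,2):P a9@(0,4):R
t=2: a0@(3,0):P a1@(2,4):P a2@(1,2):R a3@(1,2):R a4@(2,2):R a5@(1,2):R a6@(0,5):P a7@(2,1):R a8@(3,2):P a9@(1,4):R
t=3: a0@(2,0):P a1@(1,4):P a2@(0,2):R a3@(0,2):R a4@(1,2):R a5@(0,2):R a6@(1,5):P a7@(1,1):R a8@(2,2):P a9@(0,4):R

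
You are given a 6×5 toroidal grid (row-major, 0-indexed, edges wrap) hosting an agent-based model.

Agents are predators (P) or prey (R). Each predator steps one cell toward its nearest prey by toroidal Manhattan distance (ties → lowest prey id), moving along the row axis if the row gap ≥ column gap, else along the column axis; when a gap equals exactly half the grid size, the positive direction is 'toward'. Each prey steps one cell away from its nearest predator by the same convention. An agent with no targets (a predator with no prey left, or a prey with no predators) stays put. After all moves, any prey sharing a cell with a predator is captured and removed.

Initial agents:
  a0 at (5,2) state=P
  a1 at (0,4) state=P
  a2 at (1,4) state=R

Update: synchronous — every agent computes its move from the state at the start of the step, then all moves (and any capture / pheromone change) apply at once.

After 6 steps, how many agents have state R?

t=1: a0@(0,2):P a1@(1,4):P a2@(2,4):R
t=2: a0@(1,2):P a1@(2,4):P a2@(3,4):R
t=3: a0@(2,2):P a1@(3,4):P a2@(4,4):R
t=4: a0@(3,2):P a1@(4,4):P a2@(5,4):R
t=5: a0@(4,2):P a1@(5,4):P a2@(0,4):R
t=6: a0@(5,2):P a1@(0,4):P a2@(1,4):R

1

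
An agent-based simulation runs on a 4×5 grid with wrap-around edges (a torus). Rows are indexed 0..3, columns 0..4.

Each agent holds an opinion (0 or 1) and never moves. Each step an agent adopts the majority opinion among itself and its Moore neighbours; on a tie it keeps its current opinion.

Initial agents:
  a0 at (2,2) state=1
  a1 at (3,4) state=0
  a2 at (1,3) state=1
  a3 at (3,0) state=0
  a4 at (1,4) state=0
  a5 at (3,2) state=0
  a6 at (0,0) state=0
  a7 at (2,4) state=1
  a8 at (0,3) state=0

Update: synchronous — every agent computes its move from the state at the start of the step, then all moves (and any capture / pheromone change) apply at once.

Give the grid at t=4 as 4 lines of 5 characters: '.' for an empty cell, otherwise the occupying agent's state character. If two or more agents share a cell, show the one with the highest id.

t=1: a0@(2,2):1 a1@(3,4):0 a2@(1,3):1 a3@(3,0):0 a4@(1,4):0 a5@(3,2):0 a6@(0,0):0 a7@(2,4):0 a8@(0,3):0
t=2: a0@(2,2):1 a1@(3,4):0 a2@(1,3):0 a3@(3,0):0 a4@(1,4):0 a5@(3,2):0 a6@(0,0):0 a7@(2,4):0 a8@(0,3):0
t=3: a0@(2,2):0 a1@(3,4):0 a2@(1,3):0 a3@(3,0):0 a4@(1,4):0 a5@(3,2):0 a6@(0,0):0 a7@(2,4):0 a8@(0,3):0
t=4: (unchanged — steady state)

0..0.
...00
..0.0
0.0.0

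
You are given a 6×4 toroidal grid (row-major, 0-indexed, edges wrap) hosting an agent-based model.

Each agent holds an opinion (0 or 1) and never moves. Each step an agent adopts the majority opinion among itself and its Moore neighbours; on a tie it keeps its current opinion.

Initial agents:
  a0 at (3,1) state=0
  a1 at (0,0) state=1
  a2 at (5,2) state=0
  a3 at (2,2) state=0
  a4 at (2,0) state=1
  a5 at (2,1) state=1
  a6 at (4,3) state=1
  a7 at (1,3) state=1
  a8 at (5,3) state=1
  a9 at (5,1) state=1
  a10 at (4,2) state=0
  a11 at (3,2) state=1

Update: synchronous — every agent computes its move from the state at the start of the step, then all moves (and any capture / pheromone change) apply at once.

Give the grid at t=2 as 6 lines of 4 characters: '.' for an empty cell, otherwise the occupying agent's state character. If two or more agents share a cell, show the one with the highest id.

1...
...1
111.
.11.
..11
.111

t=1: a0@(3,1):0 a1@(0,0):1 a2@(5,2):1 a3@(2,2):1 a4@(2,0):1 a5@(2,1):1 a6@(4,3):1 a7@(1,3):1 a8@(5,3):1 a9@(5,1):1 a10@(4,2):1 a11@(3,2):1
t=2: a0@(3,1):1 a1@(0,0):1 a2@(5,2):1 a3@(2,2):1 a4@(2,0):1 a5@(2,1):1 a6@(4,3):1 a7@(1,3):1 a8@(5,3):1 a9@(5,1):1 a10@(4,2):1 a11@(3,2):1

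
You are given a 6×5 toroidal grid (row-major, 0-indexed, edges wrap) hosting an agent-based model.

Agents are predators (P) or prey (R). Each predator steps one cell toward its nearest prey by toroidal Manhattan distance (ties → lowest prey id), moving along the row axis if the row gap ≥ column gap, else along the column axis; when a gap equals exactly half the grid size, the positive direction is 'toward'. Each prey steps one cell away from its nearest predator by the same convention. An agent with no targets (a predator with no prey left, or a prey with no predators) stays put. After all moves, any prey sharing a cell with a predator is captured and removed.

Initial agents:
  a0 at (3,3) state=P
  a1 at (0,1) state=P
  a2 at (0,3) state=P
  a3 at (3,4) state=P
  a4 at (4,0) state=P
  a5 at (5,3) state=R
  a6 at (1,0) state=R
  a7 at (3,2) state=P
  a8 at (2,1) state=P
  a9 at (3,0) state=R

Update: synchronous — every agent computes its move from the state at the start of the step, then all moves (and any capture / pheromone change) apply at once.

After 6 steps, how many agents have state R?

0

t=1: a0@(4,3):P a1@(1,1):P a2@(5,3):P a3@(3,0):P a4@(3,0):P a6@(2,0):R a7@(3,1):P a8@(1,1):P
t=2: a0@(3,3):P a1@(2,1):P a2@(0,3):P a3@(2,0):P a4@(2,0):P a6@(1,0):R a7@(2,1):P a8@(2,1):P
t=3: a0@(2,3):P a1@(1,1):P a2@(0,4):P a3@(1,0):P a4@(1,0):P a6@(0,0):R a7@(1,1):P a8@(1,1):P
t=4: a0@(1,3):P a1@(0,1):P a2@(0,0):P a3@(0,0):P a4@(0,0):P a7@(0,1):P a8@(0,1):P
t=5: (unchanged — steady state)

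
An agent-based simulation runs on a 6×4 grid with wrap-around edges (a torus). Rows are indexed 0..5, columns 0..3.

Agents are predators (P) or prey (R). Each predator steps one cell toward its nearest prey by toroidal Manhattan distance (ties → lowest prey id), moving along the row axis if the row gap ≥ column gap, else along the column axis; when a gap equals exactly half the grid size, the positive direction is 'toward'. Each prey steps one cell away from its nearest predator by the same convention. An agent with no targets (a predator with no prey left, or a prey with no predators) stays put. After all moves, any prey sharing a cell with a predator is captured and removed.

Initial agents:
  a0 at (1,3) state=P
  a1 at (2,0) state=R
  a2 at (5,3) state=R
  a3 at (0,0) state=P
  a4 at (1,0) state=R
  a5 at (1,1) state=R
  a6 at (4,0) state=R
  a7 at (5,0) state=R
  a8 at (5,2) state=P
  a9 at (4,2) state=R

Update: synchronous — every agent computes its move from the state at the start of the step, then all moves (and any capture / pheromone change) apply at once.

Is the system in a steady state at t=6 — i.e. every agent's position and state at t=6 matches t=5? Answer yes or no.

no

t=1: a0@(1,0):P a1@(3,0):R a2@(5,0):R a3@(1,0):P a4@(1,1):R a6@(3,0):R a7@(4,0):R a8@(5,3):P a9@(3,2):R
t=2: a0@(1,1):P a1@(4,0):R a2@(5,1):R a3@(1,1):P a4@(1,2):R a6@(4,0):R a7@(3,0):R a8@(5,0):P a9@(2,2):R
t=3: a0@(1,2):P a1@(3,0):R a2@(5,2):R a3@(1,2):P a4@(1,3):R a6@(3,0):R a7@(2,0):R a8@(4,0):P a9@(3,2):R
t=4: a0@(1,3):P a1@(2,0):R a2@(4,2):R a3@(1,3):P a4@(1,0):R a6@(2,0):R a7@(1,0):R a8@(3,0):P a9@(4,2):R
t=5: a0@(1,0):P a2@(4,1):R a3@(1,0):P a4@(1,1):R a7@(1,1):R a8@(2,0):P a9@(4,1):R
t=6: a0@(1,1):P a2@(5,1):R a3@(1,1):P a4@(1,2):R a7@(1,2):R a8@(1,0):P a9@(5,1):R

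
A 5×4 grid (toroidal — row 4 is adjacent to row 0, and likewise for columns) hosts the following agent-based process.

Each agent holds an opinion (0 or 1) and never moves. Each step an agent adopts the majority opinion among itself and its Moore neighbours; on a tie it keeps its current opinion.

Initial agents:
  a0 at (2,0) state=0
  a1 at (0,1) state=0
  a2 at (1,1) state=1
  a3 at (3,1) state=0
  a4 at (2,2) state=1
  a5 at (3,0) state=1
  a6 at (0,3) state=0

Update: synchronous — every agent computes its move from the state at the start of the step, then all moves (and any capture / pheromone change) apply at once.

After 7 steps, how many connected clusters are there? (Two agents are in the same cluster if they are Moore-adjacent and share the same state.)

4

t=1: a0@(2,0):0 a1@(0,1):0 a2@(1,1):1 a3@(3,1):0 a4@(2,2):1 a5@(3,0):0 a6@(0,3):0
t=2: (unchanged — steady state)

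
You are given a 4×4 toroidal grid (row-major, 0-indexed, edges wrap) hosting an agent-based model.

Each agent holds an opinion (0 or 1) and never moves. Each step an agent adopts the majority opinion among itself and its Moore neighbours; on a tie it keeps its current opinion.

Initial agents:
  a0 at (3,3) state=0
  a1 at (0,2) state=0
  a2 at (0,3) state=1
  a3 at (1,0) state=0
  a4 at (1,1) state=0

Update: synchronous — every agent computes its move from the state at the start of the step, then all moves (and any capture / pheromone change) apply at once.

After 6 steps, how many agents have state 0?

t=1: a0@(3,3):0 a1@(0,2):0 a2@(0,3):0 a3@(1,0):0 a4@(1,1):0
t=2: (unchanged — steady state)

5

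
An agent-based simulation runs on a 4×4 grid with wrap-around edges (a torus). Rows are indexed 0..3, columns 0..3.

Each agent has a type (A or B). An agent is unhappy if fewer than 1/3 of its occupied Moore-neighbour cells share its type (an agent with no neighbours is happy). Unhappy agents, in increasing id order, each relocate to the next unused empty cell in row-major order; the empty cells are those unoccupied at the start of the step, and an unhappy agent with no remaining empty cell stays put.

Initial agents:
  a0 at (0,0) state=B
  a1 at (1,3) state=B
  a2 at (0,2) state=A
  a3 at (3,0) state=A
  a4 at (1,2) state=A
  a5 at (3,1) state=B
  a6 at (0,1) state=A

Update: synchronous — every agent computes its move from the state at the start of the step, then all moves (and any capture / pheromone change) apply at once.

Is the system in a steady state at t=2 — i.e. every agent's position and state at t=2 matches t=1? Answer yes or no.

yes

t=1: a0@(0,0):B a1@(1,3):B a2@(0,2):A a3@(3,0):A a4@(1,2):A a5@(0,3):B a6@(0,1):A
t=2: (unchanged — steady state)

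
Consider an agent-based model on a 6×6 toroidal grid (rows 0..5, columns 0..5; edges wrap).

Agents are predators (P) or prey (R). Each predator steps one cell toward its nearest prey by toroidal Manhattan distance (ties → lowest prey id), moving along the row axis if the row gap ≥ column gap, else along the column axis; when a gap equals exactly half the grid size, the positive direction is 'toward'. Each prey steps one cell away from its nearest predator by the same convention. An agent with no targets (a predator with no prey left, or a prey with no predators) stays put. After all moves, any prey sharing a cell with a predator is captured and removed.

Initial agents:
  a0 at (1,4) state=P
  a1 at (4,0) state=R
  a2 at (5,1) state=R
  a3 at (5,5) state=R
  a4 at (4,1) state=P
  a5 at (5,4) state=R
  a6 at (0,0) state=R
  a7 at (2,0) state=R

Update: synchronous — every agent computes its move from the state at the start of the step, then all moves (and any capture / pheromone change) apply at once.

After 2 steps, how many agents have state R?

t=1: a0@(0,4):P a1@(4,5):R a2@(0,1):R a3@(4,5):R a4@(4,0):P a5@(4,4):R a6@(0,1):R a7@(2,1):R
t=2: a0@(5,4):P a1@(4,4):R a2@(0,0):R a3@(4,4):R a4@(4,5):P a5@(3,4):R a6@(0,0):R a7@(1,1):R

6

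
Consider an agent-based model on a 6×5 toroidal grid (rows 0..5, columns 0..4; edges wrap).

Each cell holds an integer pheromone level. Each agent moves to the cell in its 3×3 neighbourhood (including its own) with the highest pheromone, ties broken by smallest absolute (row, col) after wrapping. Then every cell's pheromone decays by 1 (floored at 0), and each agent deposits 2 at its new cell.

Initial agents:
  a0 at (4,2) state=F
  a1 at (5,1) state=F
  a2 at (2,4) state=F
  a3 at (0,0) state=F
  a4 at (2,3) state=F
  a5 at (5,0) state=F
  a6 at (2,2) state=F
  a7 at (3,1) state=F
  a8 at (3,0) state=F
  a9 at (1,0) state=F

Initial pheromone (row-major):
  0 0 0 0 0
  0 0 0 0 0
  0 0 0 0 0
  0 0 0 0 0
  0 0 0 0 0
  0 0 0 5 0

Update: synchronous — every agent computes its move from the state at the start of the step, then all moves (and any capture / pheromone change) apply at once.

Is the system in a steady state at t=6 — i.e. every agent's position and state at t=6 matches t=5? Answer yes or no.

yes

t=1: a0@(5,3) a1@(0,0) a2@(1,0) a3@(0,0) a4@(1,2) a5@(0,0) a6@(1,1) a7@(2,0) a8@(2,0) a9@(0,0) | pheromone: 8 0 0 0 0 / 2 2 2 0 0 / 4 0 0 0 0 / 0 0 0 0 0 / 0 0 0 0 0 / 0 0 0 6 0
t=2: a0@(5,3) a1@(0,0) a2@(0,0) a3@(0,0) a4@(1,1) a5@(0,0) a6@(0,0) a7@(2,0) a8@(2,0) a9@(0,0) | pheromone: 19 0 0 0 0 / 1 3 1 0 0 / 7 0 0 0 0 / 0 0 0 0 0 / 0 0 0 0 0 / 0 0 0 7 0
t=3: a0@(5,3) a1@(0,0) a2@(0,0) a3@(0,0) a4@(0,0) a5@(0,0) a6@(0,0) a7@(2,0) a8@(2,0) a9@(0,0) | pheromone: 32 0 0 0 0 / 0 2 0 0 0 / 10 0 0 0 0 / 0 0 0 0 0 / 0 0 0 0 0 / 0 0 0 8 0
t=4: a0@(5,3) a1@(0,0) a2@(0,0) a3@(0,0) a4@(0,0) a5@(0,0) a6@(0,0) a7@(2,0) a8@(2,0) a9@(0,0) | pheromone: 45 0 0 0 0 / 0 1 0 0 0 / 13 0 0 0 0 / 0 0 0 0 0 / 0 0 0 0 0 / 0 0 0 9 0
t=5: a0@(5,3) a1@(0,0) a2@(0,0) a3@(0,0) a4@(0,0) a5@(0,0) a6@(0,0) a7@(2,0) a8@(2,0) a9@(0,0) | pheromone: 58 0 0 0 0 / 0 0 0 0 0 / 16 0 0 0 0 / 0 0 0 0 0 / 0 0 0 0 0 / 0 0 0 10 0
t=6: a0@(5,3) a1@(0,0) a2@(0,0) a3@(0,0) a4@(0,0) a5@(0,0) a6@(0,0) a7@(2,0) a8@(2,0) a9@(0,0) | pheromone: 71 0 0 0 0 / 0 0 0 0 0 / 19 0 0 0 0 / 0 0 0 0 0 / 0 0 0 0 0 / 0 0 0 11 0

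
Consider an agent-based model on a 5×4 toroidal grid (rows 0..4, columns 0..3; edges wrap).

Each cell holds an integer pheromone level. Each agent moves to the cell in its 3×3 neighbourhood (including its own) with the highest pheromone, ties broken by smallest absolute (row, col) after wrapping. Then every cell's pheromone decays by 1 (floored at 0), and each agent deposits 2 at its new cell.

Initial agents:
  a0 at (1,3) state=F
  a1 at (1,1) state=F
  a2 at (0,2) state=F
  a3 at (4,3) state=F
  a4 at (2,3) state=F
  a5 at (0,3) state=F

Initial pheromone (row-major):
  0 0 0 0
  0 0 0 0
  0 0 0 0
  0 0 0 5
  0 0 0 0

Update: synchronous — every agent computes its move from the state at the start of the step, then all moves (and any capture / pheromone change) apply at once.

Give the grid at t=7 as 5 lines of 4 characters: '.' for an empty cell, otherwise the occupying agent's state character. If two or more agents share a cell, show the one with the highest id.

t=1: a0@(0,0) a1@(0,0) a2@(0,1) a3@(3,3) a4@(3,3) a5@(0,0) | pheromone: 6 2 0 0 / 0 0 0 0 / 0 0 0 0 / 0 0 0 8 / 0 0 0 0
t=2: a0@(0,0) a1@(0,0) a2@(0,0) a3@(3,3) a4@(3,3) a5@(0,0) | pheromone: 13 1 0 0 / 0 0 0 0 / 0 0 0 0 / 0 0 0 11 / 0 0 0 0
t=3: a0@(0,0) a1@(0,0) a2@(0,0) a3@(3,3) a4@(3,3) a5@(0,0) | pheromone: 20 0 0 0 / 0 0 0 0 / 0 0 0 0 / 0 0 0 14 / 0 0 0 0
t=4: a0@(0,0) a1@(0,0) a2@(0,0) a3@(3,3) a4@(3,3) a5@(0,0) | pheromone: 27 0 0 0 / 0 0 0 0 / 0 0 0 0 / 0 0 0 17 / 0 0 0 0
t=5: a0@(0,0) a1@(0,0) a2@(0,0) a3@(3,3) a4@(3,3) a5@(0,0) | pheromone: 34 0 0 0 / 0 0 0 0 / 0 0 0 0 / 0 0 0 20 / 0 0 0 0
t=6: a0@(0,0) a1@(0,0) a2@(0,0) a3@(3,3) a4@(3,3) a5@(0,0) | pheromone: 41 0 0 0 / 0 0 0 0 / 0 0 0 0 / 0 0 0 23 / 0 0 0 0
t=7: a0@(0,0) a1@(0,0) a2@(0,0) a3@(3,3) a4@(3,3) a5@(0,0) | pheromone: 48 0 0 0 / 0 0 0 0 / 0 0 0 0 / 0 0 0 26 / 0 0 0 0

F...
....
....
...F
....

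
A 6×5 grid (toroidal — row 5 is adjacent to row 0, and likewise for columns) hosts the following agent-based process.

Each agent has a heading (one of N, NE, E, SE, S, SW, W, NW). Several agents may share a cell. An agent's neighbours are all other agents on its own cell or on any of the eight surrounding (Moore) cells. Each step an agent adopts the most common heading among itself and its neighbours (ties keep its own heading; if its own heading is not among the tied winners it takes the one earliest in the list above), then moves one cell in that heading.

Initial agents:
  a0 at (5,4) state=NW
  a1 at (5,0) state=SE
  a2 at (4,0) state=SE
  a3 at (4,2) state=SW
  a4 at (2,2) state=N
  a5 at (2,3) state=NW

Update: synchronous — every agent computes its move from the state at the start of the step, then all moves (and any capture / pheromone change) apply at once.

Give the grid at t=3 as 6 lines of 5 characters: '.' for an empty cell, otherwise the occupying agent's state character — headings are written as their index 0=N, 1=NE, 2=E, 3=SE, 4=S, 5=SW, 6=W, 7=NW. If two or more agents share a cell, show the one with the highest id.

.....
..33.
..33.
.....
.....
.....

t=1: a0@(0,0):SE a1@(0,1):SE a2@(5,1):SE a3@(5,1):SW a4@(1,2):N a5@(1,2):NW
t=2: a0@(1,1):SE a1@(1,2):SE a2@(0,2):SE a3@(0,2):SE a4@(0,2):N a5@(0,1):NW
t=3: a0@(2,2):SE a1@(2,3):SE a2@(1,3):SE a3@(1,3):SE a4@(1,3):SE a5@(1,2):SE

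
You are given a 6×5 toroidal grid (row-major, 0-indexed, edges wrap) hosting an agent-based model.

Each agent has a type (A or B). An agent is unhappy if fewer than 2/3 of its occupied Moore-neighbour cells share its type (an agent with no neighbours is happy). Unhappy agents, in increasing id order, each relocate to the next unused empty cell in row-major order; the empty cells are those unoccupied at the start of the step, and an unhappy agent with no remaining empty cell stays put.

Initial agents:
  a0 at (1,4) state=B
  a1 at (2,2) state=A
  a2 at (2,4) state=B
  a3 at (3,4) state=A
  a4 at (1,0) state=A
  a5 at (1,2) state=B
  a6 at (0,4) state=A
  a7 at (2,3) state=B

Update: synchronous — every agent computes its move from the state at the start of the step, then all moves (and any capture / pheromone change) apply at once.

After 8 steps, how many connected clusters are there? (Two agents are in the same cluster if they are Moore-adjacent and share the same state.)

t=1: a0@(0,0):B a1@(0,1):A a2@(0,2):B a3@(0,3):A a4@(1,1):A a5@(1,3):B a6@(2,0):A a7@(2,1):B
t=2: a0@(0,4):B a1@(1,0):A a2@(1,2):B a3@(1,4):A a4@(2,2):A a5@(2,3):B a6@(2,4):A a7@(3,0):B
t=3: a0@(0,0):B a1@(1,0):A a2@(0,1):B a3@(0,2):A a4@(0,3):A a5@(1,1):B a6@(1,3):A a7@(2,0):B
t=4: a0@(0,0):B a1@(0,4):A a2@(1,2):B a3@(1,4):A a4@(0,3):A a5@(2,1):B a6@(1,3):A a7@(2,2):B
t=5: a0@(0,1):B a1@(0,4):A a2@(0,2):B a3@(1,4):A a4@(0,3):A a5@(2,1):B a6@(1,0):A a7@(2,2):B
t=6: a0@(0,0):B a1@(0,4):A a2@(1,1):B a3@(1,4):A a4@(0,3):A a5@(1,2):B a6@(1,3):A a7@(2,2):B
t=7: a0@(0,1):B a1@(0,4):A a2@(1,1):B a3@(1,4):A a4@(0,3):A a5@(0,2):B a6@(1,0):A a7@(2,2):B
t=8: a0@(0,1):B a1@(0,4):A a2@(1,1):B a3@(1,4):A a4@(0,3):A a5@(0,2):B a6@(0,0):A a7@(2,2):B

2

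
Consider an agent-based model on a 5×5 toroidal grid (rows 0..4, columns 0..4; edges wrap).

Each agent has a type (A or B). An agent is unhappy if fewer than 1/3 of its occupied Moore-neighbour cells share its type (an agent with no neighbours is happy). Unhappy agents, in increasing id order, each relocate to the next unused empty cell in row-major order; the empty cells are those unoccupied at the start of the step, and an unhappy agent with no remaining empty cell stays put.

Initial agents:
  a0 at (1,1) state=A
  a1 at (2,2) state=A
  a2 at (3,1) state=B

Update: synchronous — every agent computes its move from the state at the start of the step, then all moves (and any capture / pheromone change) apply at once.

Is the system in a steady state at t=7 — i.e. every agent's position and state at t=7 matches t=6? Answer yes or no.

no

t=1: a0@(1,1):A a1@(2,2):A a2@(0,0):B
t=2: a0@(1,1):A a1@(2,2):A a2@(0,1):B
t=3: a0@(1,1):A a1@(2,2):A a2@(0,0):B
t=4: a0@(1,1):A a1@(2,2):A a2@(0,1):B
t=5: a0@(1,1):A a1@(2,2):A a2@(0,0):B
t=6: a0@(1,1):A a1@(2,2):A a2@(0,1):B
t=7: a0@(1,1):A a1@(2,2):A a2@(0,0):B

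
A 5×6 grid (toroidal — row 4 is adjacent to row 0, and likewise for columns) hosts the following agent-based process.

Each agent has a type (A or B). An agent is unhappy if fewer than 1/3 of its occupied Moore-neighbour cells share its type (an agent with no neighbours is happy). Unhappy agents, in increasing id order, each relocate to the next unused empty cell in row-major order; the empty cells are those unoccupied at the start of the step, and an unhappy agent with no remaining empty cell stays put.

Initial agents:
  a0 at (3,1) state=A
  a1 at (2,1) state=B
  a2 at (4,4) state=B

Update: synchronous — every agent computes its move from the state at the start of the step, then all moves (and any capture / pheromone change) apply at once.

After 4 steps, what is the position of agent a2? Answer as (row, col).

t=1: a0@(0,0):A a1@(0,1):B a2@(4,4):B
t=2: a0@(0,2):A a1@(0,3):B a2@(4,4):B
t=3: a0@(0,0):A a1@(0,3):B a2@(4,4):B
t=4: (unchanged — steady state)

(4, 4)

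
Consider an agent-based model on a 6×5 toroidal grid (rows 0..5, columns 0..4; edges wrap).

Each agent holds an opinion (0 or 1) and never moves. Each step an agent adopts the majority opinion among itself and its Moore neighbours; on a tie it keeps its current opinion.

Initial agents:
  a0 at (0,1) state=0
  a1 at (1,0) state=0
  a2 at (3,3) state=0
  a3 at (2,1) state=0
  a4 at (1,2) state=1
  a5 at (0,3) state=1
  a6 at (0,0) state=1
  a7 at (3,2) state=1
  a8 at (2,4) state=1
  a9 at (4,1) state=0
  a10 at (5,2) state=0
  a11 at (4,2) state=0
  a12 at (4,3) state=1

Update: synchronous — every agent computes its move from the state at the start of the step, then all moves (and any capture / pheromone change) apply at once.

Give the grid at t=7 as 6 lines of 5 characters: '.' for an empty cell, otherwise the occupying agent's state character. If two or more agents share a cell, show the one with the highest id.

t=1: a0@(0,1):0 a1@(1,0):0 a2@(3,3):1 a3@(2,1):0 a4@(1,2):1 a5@(0,3):1 a6@(0,0):0 a7@(3,2):0 a8@(2,4):0 a9@(4,1):0 a10@(5,2):0 a11@(4,2):0 a12@(4,3):0
t=2: a0@(0,1):0 a1@(1,0):0 a2@(3,3):0 a3@(2,1):0 a4@(1,2):1 a5@(0,3):1 a6@(0,0):0 a7@(3,2):0 a8@(2,4):0 a9@(4,1):0 a10@(5,2):0 a11@(4,2):0 a12@(4,3):0
t=3: (unchanged — steady state)

00.1.
0.1..
.0..0
..00.
.000.
..0..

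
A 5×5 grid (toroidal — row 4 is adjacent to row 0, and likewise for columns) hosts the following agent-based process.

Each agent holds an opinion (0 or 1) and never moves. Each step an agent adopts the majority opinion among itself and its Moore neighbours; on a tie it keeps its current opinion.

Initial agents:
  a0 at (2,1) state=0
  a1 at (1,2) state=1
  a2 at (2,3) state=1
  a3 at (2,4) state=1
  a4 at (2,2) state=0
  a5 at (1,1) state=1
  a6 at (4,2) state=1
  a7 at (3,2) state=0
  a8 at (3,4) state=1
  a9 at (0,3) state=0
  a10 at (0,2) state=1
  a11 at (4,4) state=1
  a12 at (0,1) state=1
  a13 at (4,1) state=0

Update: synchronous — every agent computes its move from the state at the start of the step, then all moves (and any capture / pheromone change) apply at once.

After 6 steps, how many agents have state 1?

11

t=1: a0@(2,1):0 a1@(1,2):1 a2@(2,3):1 a3@(2,4):1 a4@(2,2):0 a5@(1,1):1 a6@(4,2):1 a7@(3,2):0 a8@(3,4):1 a9@(0,3):1 a10@(0,2):1 a11@(4,4):1 a12@(0,1):1 a13@(4,1):1
t=2: (unchanged — steady state)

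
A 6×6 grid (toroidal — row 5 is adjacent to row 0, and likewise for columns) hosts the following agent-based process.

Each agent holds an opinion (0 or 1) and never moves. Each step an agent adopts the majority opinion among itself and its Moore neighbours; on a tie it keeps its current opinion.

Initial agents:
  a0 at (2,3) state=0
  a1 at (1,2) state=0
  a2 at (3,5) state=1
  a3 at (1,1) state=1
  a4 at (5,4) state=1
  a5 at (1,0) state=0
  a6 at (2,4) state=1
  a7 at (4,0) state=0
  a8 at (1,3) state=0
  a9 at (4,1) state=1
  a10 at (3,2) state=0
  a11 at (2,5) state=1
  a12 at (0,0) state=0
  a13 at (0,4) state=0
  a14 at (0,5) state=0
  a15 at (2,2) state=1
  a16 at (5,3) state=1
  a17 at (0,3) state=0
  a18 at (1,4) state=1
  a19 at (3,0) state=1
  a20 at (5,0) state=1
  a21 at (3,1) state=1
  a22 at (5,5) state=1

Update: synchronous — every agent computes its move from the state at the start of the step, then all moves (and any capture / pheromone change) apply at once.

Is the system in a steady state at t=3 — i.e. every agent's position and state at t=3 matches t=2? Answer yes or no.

no

t=1: a0@(2,3):0 a1@(1,2):0 a2@(3,5):1 a3@(1,1):0 a4@(5,4):1 a5@(1,0):0 a6@(2,4):1 a7@(4,0):1 a8@(1,3):0 a9@(4,1):1 a10@(3,2):1 a11@(2,5):1 a12@(0,0):0 a13@(0,4):0 a14@(0,5):0 a15@(2,2):0 a16@(5,3):1 a17@(0,3):0 a18@(1,4):0 a19@(3,0):1 a20@(5,0):1 a21@(3,1):1 a22@(5,5):0
t=2: a0@(2,3):0 a1@(1,2):0 a2@(3,5):1 a3@(1,1):0 a4@(5,4):0 a5@(1,0):0 a6@(2,4):1 a7@(4,0):1 a8@(1,3):0 a9@(4,1):1 a10@(3,2):1 a11@(2,5):1 a12@(0,0):0 a13@(0,4):0 a14@(0,5):0 a15@(2,2):0 a16@(5,3):1 a17@(0,3):0 a18@(1,4):0 a19@(3,0):1 a20@(5,0):1 a21@(3,1):1 a22@(5,5):0
t=3: a0@(2,3):0 a1@(1,2):0 a2@(3,5):1 a3@(1,1):0 a4@(5,4):0 a5@(1,0):0 a6@(2,4):1 a7@(4,0):1 a8@(1,3):0 a9@(4,1):1 a10@(3,2):1 a11@(2,5):1 a12@(0,0):0 a13@(0,4):0 a14@(0,5):0 a15@(2,2):0 a16@(5,3):0 a17@(0,3):0 a18@(1,4):0 a19@(3,0):1 a20@(5,0):1 a21@(3,1):1 a22@(5,5):0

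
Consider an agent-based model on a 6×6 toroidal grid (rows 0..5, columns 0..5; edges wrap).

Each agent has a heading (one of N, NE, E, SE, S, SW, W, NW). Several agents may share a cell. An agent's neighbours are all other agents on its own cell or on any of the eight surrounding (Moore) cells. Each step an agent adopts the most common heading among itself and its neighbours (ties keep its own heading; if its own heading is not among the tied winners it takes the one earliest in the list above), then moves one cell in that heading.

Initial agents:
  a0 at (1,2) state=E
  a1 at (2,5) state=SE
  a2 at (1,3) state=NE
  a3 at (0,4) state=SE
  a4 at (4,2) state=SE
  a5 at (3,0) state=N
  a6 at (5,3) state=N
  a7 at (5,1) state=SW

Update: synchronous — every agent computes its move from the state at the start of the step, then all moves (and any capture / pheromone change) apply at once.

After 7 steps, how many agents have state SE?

8

t=1: a0@(1,3):E a1@(3,0):SE a2@(0,4):NE a3@(1,5):SE a4@(5,3):SE a5@(2,0):N a6@(0,4):SE a7@(0,0):SW
t=2: a0@(1,4):E a1@(4,1):SE a2@(1,5):SE a3@(2,0):SE a4@(0,4):SE a5@(3,1):SE a6@(1,5):SE a7@(1,5):SW
t=3: a0@(2,5):SE a1@(5,2):SE a2@(2,0):SE a3@(3,1):SE a4@(1,5):SE a5@(4,2):SE a6@(2,0):SE a7@(2,0):SE
t=4: a0@(3,0):SE a1@(0,3):SE a2@(3,1):SE a3@(4,2):SE a4@(2,0):SE a5@(5,3):SE a6@(3,1):SE a7@(3,1):SE
t=5: a0@(4,1):SE a1@(1,4):SE a2@(4,2):SE a3@(5,3):SE a4@(3,1):SE a5@(0,4):SE a6@(4,2):SE a7@(4,2):SE
t=6: a0@(5,2):SE a1@(2,5):SE a2@(5,3):SE a3@(0,4):SE a4@(4,2):SE a5@(1,5):SE a6@(5,3):SE a7@(5,3):SE
t=7: a0@(0,3):SE a1@(3,0):SE a2@(0,4):SE a3@(1,5):SE a4@(5,3):SE a5@(2,0):SE a6@(0,4):SE a7@(0,4):SE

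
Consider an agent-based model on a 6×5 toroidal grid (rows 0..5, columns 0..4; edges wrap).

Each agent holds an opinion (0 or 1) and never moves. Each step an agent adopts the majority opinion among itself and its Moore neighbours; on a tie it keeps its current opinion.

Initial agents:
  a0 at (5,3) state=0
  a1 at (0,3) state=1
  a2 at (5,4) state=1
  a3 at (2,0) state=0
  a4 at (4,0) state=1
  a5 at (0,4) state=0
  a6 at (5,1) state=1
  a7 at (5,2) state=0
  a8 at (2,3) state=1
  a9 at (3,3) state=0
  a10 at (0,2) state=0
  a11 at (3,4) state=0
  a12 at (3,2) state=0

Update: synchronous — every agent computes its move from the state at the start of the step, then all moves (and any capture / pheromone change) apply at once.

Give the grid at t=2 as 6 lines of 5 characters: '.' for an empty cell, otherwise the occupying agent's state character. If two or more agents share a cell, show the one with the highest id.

..000
.....
0..0.
..000
1....
.1000

t=1: a0@(5,3):0 a1@(0,3):0 a2@(5,4):1 a3@(2,0):0 a4@(4,0):1 a5@(0,4):0 a6@(5,1):1 a7@(5,2):0 a8@(2,3):0 a9@(3,3):0 a10@(0,2):0 a11@(3,4):0 a12@(3,2):0
t=2: a0@(5,3):0 a1@(0,3):0 a2@(5,4):0 a3@(2,0):0 a4@(4,0):1 a5@(0,4):0 a6@(5,1):1 a7@(5,2):0 a8@(2,3):0 a9@(3,3):0 a10@(0,2):0 a11@(3,4):0 a12@(3,2):0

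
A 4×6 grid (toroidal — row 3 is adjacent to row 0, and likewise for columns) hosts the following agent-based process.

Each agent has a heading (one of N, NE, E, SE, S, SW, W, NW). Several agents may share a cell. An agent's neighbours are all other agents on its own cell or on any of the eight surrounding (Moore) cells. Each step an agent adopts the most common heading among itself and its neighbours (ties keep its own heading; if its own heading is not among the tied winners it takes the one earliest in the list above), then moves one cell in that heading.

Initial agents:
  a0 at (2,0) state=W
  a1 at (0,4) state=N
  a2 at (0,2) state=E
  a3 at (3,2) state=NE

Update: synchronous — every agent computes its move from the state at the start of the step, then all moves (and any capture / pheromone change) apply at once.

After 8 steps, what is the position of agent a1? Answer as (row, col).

(0, 4)

t=1: a0@(2,5):W a1@(3,4):N a2@(0,3):E a3@(2,3):NE
t=2: a0@(2,4):W a1@(2,4):N a2@(0,4):E a3@(1,4):NE
t=3: a0@(2,3):W a1@(1,4):N a2@(0,5):E a3@(0,5):NE
t=4: a0@(2,2):W a1@(0,4):N a2@(0,0):E a3@(3,0):NE
t=5: a0@(2,1):W a1@(3,4):N a2@(0,1):E a3@(2,1):NE
t=6: a0@(2,0):W a1@(2,4):N a2@(0,2):E a3@(1,2):NE
t=7: a0@(2,5):W a1@(1,4):N a2@(0,3):E a3@(0,3):NE
t=8: a0@(2,4):W a1@(0,4):N a2@(0,4):E a3@(3,4):NE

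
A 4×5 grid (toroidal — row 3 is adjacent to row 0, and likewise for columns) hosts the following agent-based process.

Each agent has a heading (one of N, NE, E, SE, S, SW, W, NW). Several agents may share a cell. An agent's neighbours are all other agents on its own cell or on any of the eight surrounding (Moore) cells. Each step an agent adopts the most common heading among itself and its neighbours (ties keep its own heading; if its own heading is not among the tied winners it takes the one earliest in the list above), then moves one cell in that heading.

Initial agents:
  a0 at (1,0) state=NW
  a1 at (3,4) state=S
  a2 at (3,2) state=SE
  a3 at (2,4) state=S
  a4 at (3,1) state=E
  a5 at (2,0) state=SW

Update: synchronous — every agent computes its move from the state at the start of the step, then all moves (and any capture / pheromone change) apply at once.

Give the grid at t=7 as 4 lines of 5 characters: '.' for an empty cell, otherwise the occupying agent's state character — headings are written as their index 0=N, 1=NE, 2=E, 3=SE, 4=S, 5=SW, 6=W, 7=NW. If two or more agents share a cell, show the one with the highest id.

.....
4...4
...44
....4

t=1: a0@(0,4):NW a1@(0,4):S a2@(0,3):SE a3@(3,4):S a4@(3,2):E a5@(3,0):S
t=2: a0@(1,4):S a1@(1,4):S a2@(1,3):S a3@(0,4):S a4@(3,3):E a5@(0,0):S
t=3: a0@(2,4):S a1@(2,4):S a2@(2,3):S a3@(1,4):S a4@(3,4):E a5@(1,0):S
t=4: a0@(3,4):S a1@(3,4):S a2@(3,3):S a3@(2,4):S a4@(0,4):S a5@(2,0):S
t=5: a0@(0,4):S a1@(0,4):S a2@(0,3):S a3@(3,4):S a4@(1,4):S a5@(3,0):S
t=6: a0@(1,4):S a1@(1,4):S a2@(1,3):S a3@(0,4):S a4@(2,4):S a5@(0,0):S
t=7: a0@(2,4):S a1@(2,4):S a2@(2,3):S a3@(1,4):S a4@(3,4):S a5@(1,0):S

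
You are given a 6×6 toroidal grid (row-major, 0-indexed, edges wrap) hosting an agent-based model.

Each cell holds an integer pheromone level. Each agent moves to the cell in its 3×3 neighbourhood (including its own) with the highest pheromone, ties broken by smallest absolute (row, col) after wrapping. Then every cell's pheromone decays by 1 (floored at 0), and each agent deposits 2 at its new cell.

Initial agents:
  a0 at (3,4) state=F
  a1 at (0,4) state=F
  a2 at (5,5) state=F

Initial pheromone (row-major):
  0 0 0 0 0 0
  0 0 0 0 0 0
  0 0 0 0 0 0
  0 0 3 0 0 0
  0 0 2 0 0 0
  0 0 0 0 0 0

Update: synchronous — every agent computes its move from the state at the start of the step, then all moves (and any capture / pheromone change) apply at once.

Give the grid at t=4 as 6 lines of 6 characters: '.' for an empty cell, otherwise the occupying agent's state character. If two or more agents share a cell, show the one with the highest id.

F..F..
......
...F..
......
......
......

t=1: a0@(2,3) a1@(0,3) a2@(0,0) | pheromone: 2 0 0 2 0 0 / 0 0 0 0 0 0 / 0 0 0 2 0 0 / 0 0 2 0 0 0 / 0 0 1 0 0 0 / 0 0 0 0 0 0
t=2: a0@(2,3) a1@(0,3) a2@(0,0) | pheromone: 3 0 0 3 0 0 / 0 0 0 0 0 0 / 0 0 0 3 0 0 / 0 0 1 0 0 0 / 0 0 0 0 0 0 / 0 0 0 0 0 0
t=3: a0@(2,3) a1@(0,3) a2@(0,0) | pheromone: 4 0 0 4 0 0 / 0 0 0 0 0 0 / 0 0 0 4 0 0 / 0 0 0 0 0 0 / 0 0 0 0 0 0 / 0 0 0 0 0 0
t=4: a0@(2,3) a1@(0,3) a2@(0,0) | pheromone: 5 0 0 5 0 0 / 0 0 0 0 0 0 / 0 0 0 5 0 0 / 0 0 0 0 0 0 / 0 0 0 0 0 0 / 0 0 0 0 0 0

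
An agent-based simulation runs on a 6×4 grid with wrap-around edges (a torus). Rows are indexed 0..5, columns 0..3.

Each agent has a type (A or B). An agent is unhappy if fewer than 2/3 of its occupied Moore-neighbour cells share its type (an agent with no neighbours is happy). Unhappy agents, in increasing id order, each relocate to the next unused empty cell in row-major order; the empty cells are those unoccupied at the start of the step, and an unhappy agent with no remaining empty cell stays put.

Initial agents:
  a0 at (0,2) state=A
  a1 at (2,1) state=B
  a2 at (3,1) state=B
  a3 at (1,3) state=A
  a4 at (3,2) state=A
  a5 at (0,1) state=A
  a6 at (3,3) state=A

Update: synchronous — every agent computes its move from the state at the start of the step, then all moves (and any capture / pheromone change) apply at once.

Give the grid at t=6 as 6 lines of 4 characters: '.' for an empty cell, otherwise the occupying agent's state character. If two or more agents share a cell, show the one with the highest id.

t=1: a0@(0,2):A a1@(0,0):B a2@(0,3):B a3@(1,3):A a4@(1,0):A a5@(0,1):A a6@(3,3):A
t=2: a0@(0,2):A a1@(1,1):B a2@(1,2):B a3@(2,0):A a4@(2,1):A a5@(0,1):A a6@(3,3):A
t=3: a0@(0,0):A a1@(0,3):B a2@(1,0):B a3@(2,0):A a4@(1,3):A a5@(2,2):A a6@(3,3):A
t=4: a0@(0,1):A a1@(0,2):B a2@(1,1):B a3@(2,0):A a4@(1,2):A a5@(2,2):A a6@(3,3):A
t=5: a0@(0,0):A a1@(0,3):B a2@(1,0):B a3@(1,3):A a4@(2,1):A a5@(2,2):A a6@(3,3):A
t=6: a0@(0,1):A a1@(0,2):B a2@(1,1):B a3@(1,2):A a4@(2,0):A a5@(2,2):A a6@(3,3):A

.AB.
.BA.
A.A.
...A
....
....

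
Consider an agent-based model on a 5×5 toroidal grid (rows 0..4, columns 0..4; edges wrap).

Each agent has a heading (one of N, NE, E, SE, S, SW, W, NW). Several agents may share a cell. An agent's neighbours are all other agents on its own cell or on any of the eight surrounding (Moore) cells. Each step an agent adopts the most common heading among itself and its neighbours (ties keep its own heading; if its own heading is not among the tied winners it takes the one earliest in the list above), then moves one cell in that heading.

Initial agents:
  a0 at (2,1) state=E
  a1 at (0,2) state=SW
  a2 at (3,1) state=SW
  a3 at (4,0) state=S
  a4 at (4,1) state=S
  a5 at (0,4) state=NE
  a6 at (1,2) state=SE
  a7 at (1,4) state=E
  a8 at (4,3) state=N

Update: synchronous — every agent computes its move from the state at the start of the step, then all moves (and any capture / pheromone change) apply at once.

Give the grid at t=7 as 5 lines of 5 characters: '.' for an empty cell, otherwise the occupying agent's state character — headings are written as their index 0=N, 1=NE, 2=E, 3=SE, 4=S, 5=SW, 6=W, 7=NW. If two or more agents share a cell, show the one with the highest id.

44...
44...
44...
....3
.....

t=1: a0@(2,2):E a1@(1,1):SW a2@(4,1):S a3@(0,0):S a4@(0,1):S a5@(4,0):NE a6@(2,3):SE a7@(1,0):E a8@(3,3):N
t=2: a0@(2,3):E a1@(1,2):E a2@(0,1):S a3@(1,0):S a4@(1,1):S a5@(0,0):S a6@(3,4):SE a7@(2,0):S a8@(2,3):N
t=3: a0@(2,4):E a1@(1,3):E a2@(1,1):S a3@(2,0):S a4@(2,1):S a5@(1,0):S a6@(4,0):SE a7@(3,0):S a8@(2,4):E
t=4: a0@(2,0):E a1@(1,4):E a2@(2,1):S a3@(3,0):S a4@(3,1):S a5@(2,0):S a6@(0,1):SE a7@(4,0):S a8@(2,0):E
t=5: a0@(3,0):S a1@(1,0):E a2@(3,1):S a3@(4,0):S a4@(4,1):S a5@(3,0):S a6@(1,2):SE a7@(0,0):S a8@(3,0):S
t=6: a0@(4,0):S a1@(1,1):E a2@(4,1):S a3@(0,0):S a4@(0,1):S a5@(4,0):S a6@(2,3):SE a7@(1,0):S a8@(4,0):S
t=7: a0@(0,0):S a1@(2,1):S a2@(0,1):S a3@(1,0):S a4@(1,1):S a5@(0,0):S a6@(3,4):SE a7@(2,0):S a8@(0,0):S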